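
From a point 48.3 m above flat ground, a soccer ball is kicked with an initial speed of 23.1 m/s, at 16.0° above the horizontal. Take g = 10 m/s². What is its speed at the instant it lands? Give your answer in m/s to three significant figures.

Horizontal component vₓ = 23.10 cos 16.0° = 22.21 m/s; vertical v_y0 = 23.10 sin 16.0° = 6.367 m/s.
With up positive and y = 0 at the ground: y(t) = 48.3 + (6.367) t − 5.000 t². Setting y = 0 and taking the positive root: t = [6.367 + √(6.367² + 2·10.0·48.3)] / 10.0 = (6.367 + 31.73) / 10.0 = 3.809 s.
Vertical velocity at impact: v_y = v_y0 − g t = 6.367 − 10.0 × 3.809 = −31.73 m/s.
Speed: |v| = √(vₓ² + v_y²) = √(22.21² + 31.73²) = 38.72 m/s.

38.7 m/s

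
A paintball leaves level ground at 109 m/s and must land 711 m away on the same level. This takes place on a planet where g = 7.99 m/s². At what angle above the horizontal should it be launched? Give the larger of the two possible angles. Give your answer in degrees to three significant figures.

From R = (v₀²/g) sin 2θ: sin 2θ = 7.99 × 711 / 11881 = 0.4781.
2θ = 28.56° or 180° − 28.56° = 151.4°, so θ = 14.28° or 75.72°.
The larger angle is 75.72°.

75.7°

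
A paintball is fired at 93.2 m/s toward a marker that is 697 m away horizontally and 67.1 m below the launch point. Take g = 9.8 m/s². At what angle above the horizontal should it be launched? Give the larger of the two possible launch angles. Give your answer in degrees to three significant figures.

65.6°

Trajectory: y = x tanθ − g x² (1 + tan²θ)/(2v₀²). With x = 697, y = −67.1, v₀ = 93.2, g = 9.80:
274.1 tan²θ − 697 tanθ + (207.0) = 0.
tanθ = [697 ± √(697² − 4 × 274.1 × (207.0))] / (2 × 274.1) = (697 ± 508.9) / 548.1, giving tanθ = 0.3432 or 2.200.
θ = 18.94° or 65.56°; the larger is 65.56°.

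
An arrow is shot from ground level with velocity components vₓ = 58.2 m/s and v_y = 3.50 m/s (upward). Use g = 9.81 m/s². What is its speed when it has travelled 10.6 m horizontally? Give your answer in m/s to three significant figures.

58.2 m/s

At x = 10.6 m, t = x/vₓ = 10.6/58.20 = 0.1821 s.
Vertical velocity there: v_y = v_y0 − g t = 3.500 − 9.81 × 0.1821 = 1.713 m/s.
Speed: √(vₓ² + v_y²) = √(58.20² + 1.713²) = 58.23 m/s.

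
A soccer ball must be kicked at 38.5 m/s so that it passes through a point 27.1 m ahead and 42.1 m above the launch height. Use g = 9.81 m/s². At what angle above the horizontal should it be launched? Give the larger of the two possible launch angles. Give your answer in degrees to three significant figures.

83.8°

Trajectory: y = x tanθ − g x² (1 + tan²θ)/(2v₀²). With x = 27.1, y = 42.1, v₀ = 38.5, g = 9.81:
2.430 tan²θ − 27.1 tanθ + (44.53) = 0.
tanθ = [27.1 ± √(27.1² − 4 × 2.430 × (44.53))] / (2 × 2.430) = (27.1 ± 17.36) / 4.861, giving tanθ = 2.003 or 9.148.
θ = 63.47° or 83.76°; the larger is 83.76°.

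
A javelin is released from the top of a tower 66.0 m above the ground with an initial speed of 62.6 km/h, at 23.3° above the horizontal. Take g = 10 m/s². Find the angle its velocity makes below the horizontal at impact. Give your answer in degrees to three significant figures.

Convert: 62.6 km/h = 62.6/3.6 = 17.39 m/s.
Horizontal component vₓ = 17.39 cos 23.3° = 15.97 m/s; vertical v_y0 = 17.39 sin 23.3° = 6.878 m/s.
With up positive and y = 0 at the ground: y(t) = 66.0 + (6.878) t − 5.000 t². Setting y = 0 and taking the positive root: t = [6.878 + √(6.878² + 2·10.0·66.0)] / 10.0 = (6.878 + 36.98) / 10.0 = 4.386 s.
At impact: v_y = v_y0 − g t = −36.98 m/s; vₓ = 15.97 m/s.
Angle below horizontal: arctan(|v_y|/vₓ) = arctan(36.98/15.97) = 66.64°.

66.6°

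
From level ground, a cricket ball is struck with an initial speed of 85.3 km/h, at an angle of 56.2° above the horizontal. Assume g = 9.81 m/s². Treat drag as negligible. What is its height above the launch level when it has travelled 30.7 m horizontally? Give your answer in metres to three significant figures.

Convert: 85.3 km/h = 85.3/3.6 = 23.69 m/s.
Horizontal component vₓ = 23.69 cos 56.2° = 13.18 m/s; vertical v_y0 = 23.69 sin 56.2° = 19.69 m/s.
x = vₓ t ⇒ t = 30.7/13.18 = 2.329 s.
Height: y = v_y0 t − ½ g t² = 19.69 × 2.329 − 4.905 × 2.329² = 45.86 − 26.61 = 19.25 m.

19.3 m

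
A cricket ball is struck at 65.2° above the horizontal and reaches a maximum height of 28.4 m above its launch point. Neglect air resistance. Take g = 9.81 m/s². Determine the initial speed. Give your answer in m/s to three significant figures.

At the peak v_y = 0, so v_y0 = √(2gH) = √(2 × 9.81 × 28.4) = 23.61 m/s.
v_y0 = v₀ sin θ ⇒ v₀ = 23.61 / sin 65.2° = 26.00 m/s.

26.0 m/s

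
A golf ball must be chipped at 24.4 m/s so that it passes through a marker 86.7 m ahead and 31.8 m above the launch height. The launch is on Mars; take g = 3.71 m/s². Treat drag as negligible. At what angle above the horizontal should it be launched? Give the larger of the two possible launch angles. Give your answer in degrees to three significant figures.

70.9°

Trajectory: y = x tanθ − g x² (1 + tan²θ)/(2v₀²). With x = 86.7, y = 31.8, v₀ = 24.4, g = 3.71:
23.42 tan²θ − 86.7 tanθ + (55.22) = 0.
tanθ = [86.7 ± √(86.7² − 4 × 23.42 × (55.22))] / (2 × 23.42) = (86.7 ± 48.41) / 46.84, giving tanθ = 0.8174 or 2.884.
θ = 39.26° or 70.88°; the larger is 70.88°.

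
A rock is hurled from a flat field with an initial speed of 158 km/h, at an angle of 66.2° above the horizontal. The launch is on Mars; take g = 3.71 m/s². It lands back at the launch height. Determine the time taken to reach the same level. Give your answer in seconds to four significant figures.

Convert: 158 km/h = 158/3.6 = 43.89 m/s.
vₓ = 43.89 cos 66.2° = 17.71 m/s; v_y0 = 43.89 sin 66.2° = 40.16 m/s.
It returns to y = 0 when t = 2 v_y0 / g = 2(40.16)/3.71 = 21.65 s.

21.65 s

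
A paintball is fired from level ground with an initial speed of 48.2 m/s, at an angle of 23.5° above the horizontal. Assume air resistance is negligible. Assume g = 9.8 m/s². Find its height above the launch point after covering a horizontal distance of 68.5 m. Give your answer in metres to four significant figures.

vₓ = 48.20 cos 23.5° = 44.20 m/s; v_y0 = 48.20 sin 23.5° = 19.22 m/s.
x = vₓ t ⇒ t = 68.5/44.20 = 1.550 s.
Height: y = v_y0 t − ½ g t² = 19.22 × 1.550 − 4.900 × 1.550² = 29.78 − 11.77 = 18.02 m.

18.02 m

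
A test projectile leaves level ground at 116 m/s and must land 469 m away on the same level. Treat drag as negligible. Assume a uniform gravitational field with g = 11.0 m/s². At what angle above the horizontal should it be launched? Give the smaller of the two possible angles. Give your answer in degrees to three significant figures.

Level-ground range R = v₀² sin(2θ)/g ⇒ sin(2θ) = gR/v₀² = 11.0 × 469 / 116² = 0.3834.
2θ = 22.54° or 180° − 22.54° = 157.5°, so θ = 11.27° or 78.73°.
The smaller angle is 11.27°.

11.3°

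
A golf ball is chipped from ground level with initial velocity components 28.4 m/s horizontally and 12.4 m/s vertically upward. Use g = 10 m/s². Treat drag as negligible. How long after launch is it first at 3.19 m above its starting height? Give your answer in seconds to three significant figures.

0.292 s

Set y = v_y0 t − ½ g t² = 3.19: 5.000 t² − 12.40 t + 3.19 = 0.
Quadratic formula: t = (12.40 ± √89.960) / 10.0 = (12.40 ± 9.485) / 10.0 → t = 0.2915 s or 2.188 s.
The first (ascending) time is 0.2915 s.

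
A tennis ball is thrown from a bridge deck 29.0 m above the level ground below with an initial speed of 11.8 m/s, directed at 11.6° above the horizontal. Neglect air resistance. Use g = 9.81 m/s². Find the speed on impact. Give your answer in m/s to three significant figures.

Components: vₓ = 11.80 cos 11.6° = 11.56 m/s, v_y0 = 11.80 sin 11.6° = 2.373 m/s.
Vertical motion (up positive, ground at y = 0): 4.905 t² − (2.373) t − 29.0 = 0, so t = (2.373 + √(2.373² + 2·9.81·29.0)) / 9.81 = (2.373 + 23.97) / 9.81 = 2.685 s.
Vertical velocity at impact: v_y = v_y0 − g t = 2.373 − 9.81 × 2.685 = −23.97 m/s.
Speed: |v| = √(vₓ² + v_y²) = √(11.56² + 23.97²) = 26.61 m/s.

26.6 m/s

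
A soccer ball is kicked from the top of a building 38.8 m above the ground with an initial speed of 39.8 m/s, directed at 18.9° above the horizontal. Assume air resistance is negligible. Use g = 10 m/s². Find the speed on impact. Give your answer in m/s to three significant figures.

Components: vₓ = 39.80 cos 18.9° = 37.65 m/s, v_y0 = 39.80 sin 18.9° = 12.89 m/s.
Vertical motion (up positive, ground at y = 0): 5.000 t² − (12.89) t − 38.8 = 0, so t = (12.89 + √(12.89² + 2·10.0·38.8)) / 10.0 = (12.89 + 30.70) / 10.0 = 4.359 s.
Vertical velocity at impact: v_y = v_y0 − g t = 12.89 − 10.0 × 4.359 = −30.70 m/s.
Speed: |v| = √(vₓ² + v_y²) = √(37.65² + 30.70²) = 48.58 m/s.

48.6 m/s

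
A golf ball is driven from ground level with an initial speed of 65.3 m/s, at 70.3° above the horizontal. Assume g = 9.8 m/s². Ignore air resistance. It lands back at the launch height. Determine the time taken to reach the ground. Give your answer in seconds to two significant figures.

Resolve: vₓ = 65.30 cos 70.3° = 22.01 m/s and v_y0 = 65.30 sin 70.3° = 61.48 m/s.
Landing at launch height ⇒ T = 2 v_y0 / g = 2 × 61.48 / 9.80 = 12.55 s.

13 s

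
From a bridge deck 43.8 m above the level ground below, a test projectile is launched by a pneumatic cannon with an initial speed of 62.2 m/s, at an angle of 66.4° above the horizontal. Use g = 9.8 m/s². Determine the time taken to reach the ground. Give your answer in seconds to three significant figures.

12.4 s

Components: vₓ = 62.20 cos 66.4° = 24.90 m/s, v_y0 = 62.20 sin 66.4° = 57.00 m/s.
With up positive and y = 0 at the ground: y(t) = 43.8 + (57.00) t − 4.900 t². Setting y = 0 and taking the positive root: t = [57.00 + √(57.00² + 2·9.80·43.8)] / 9.80 = (57.00 + 64.09) / 9.80 = 12.36 s.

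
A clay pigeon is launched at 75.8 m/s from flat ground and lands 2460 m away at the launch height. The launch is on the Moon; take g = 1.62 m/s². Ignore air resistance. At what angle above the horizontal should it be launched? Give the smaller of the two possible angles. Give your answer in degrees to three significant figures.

From R = (v₀²/g) sin 2θ: sin 2θ = 1.62 × 2460 / 5745.6 = 0.6936.
2θ = 43.92° or 180° − 43.92° = 136.1°, so θ = 21.96° or 68.04°.
The smaller angle is 21.96°.

22.0°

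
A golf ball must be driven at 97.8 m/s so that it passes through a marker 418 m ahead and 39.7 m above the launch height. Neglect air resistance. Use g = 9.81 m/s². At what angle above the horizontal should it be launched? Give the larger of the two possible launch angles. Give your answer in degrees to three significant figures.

77.0°

Trajectory: y = x tanθ − g x² (1 + tan²θ)/(2v₀²). With x = 418, y = 39.7, v₀ = 97.8, g = 9.81:
89.60 tan²θ − 418 tanθ + (129.3) = 0.
tanθ = [418 ± √(418² − 4 × 89.60 × (129.3))] / (2 × 89.60) = (418 ± 358.3) / 179.2, giving tanθ = 0.3331 or 4.332.
θ = 18.42° or 77.00°; the larger is 77.00°.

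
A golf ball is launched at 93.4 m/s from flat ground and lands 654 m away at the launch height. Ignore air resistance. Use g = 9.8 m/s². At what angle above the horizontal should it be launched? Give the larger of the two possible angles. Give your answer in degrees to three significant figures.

66.4°

R = v₀² sin 2θ / g gives sin 2θ = gR/v₀² = 9.80·654/93.4² = 0.7347.
2θ = 47.28° or 180° − 47.28° = 132.7°, so θ = 23.64° or 66.36°.
The larger angle is 66.36°.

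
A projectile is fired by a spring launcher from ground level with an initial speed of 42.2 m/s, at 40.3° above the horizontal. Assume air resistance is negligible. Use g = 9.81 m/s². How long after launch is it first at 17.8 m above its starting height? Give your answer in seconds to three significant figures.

0.754 s

Resolve: vₓ = 42.20 cos 40.3° = 32.18 m/s and v_y0 = 42.20 sin 40.3° = 27.29 m/s.
Require v_y0 t − ½ g t² = 17.8, i.e. 4.905 t² − 27.29 t + 17.8 = 0.
t = [27.29 ± √(27.29² − 2·9.81·17.8)] / 9.81 = (27.29 ± 19.89) / 9.81, so t = 0.7544 s or t = 4.810 s.
The first (ascending) time is 0.7544 s.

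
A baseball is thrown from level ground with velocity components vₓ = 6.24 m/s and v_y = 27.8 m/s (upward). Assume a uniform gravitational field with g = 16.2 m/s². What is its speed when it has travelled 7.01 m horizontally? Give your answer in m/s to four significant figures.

x = vₓ t ⇒ t = 7.01/6.240 = 1.123 s.
Vertical velocity there: v_y = v_y0 − g t = 27.80 − 16.2 × 1.123 = 9.601 m/s.
Speed: √(vₓ² + v_y²) = √(6.240² + 9.601²) = 11.45 m/s.

11.45 m/s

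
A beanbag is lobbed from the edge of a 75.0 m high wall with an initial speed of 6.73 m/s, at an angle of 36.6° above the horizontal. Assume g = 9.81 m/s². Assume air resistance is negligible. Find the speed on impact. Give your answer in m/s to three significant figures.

Horizontal component vₓ = 6.730 cos 36.6° = 5.403 m/s; vertical v_y0 = 6.730 sin 36.6° = 4.013 m/s.
The projectile lands when y = 75.0 + (4.013) t − ½·9.81·t² = 0. Positive root: t = (4.013 + √(4.013² + 2·9.81·75.0)) / 9.81 = (4.013 + 38.57) / 9.81 = 4.341 s.
Vertical velocity at impact: v_y = v_y0 − g t = 4.013 − 9.81 × 4.341 = −38.57 m/s.
Speed: |v| = √(vₓ² + v_y²) = √(5.403² + 38.57²) = 38.95 m/s.

38.9 m/s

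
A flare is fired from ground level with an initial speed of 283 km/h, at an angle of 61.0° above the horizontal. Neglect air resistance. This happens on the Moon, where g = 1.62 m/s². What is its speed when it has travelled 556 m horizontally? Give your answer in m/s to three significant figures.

59.1 m/s

Convert: 283 km/h = 283/3.6 = 78.61 m/s.
Resolve: vₓ = 78.61 cos 61.0° = 38.11 m/s and v_y0 = 78.61 sin 61.0° = 68.75 m/s.
Time to reach x = 556 m: t = x/vₓ = 556/38.11 = 14.59 s.
Vertical velocity there: v_y = v_y0 − g t = 68.75 − 1.62 × 14.59 = 45.12 m/s.
Speed: √(vₓ² + v_y²) = √(38.11² + 45.12²) = 59.06 m/s.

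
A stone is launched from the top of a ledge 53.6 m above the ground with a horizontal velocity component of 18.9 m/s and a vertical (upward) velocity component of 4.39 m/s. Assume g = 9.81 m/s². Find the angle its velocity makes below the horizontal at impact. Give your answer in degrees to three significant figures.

60.0°

The projectile lands when y = 53.6 + (4.390) t − ½·9.81·t² = 0. Positive root: t = (4.390 + √(4.390² + 2·9.81·53.6)) / 9.81 = (4.390 + 32.72) / 9.81 = 3.783 s.
At impact: v_y = v_y0 − g t = −32.72 m/s; vₓ = 18.90 m/s.
Angle below horizontal: arctan(|v_y|/vₓ) = arctan(32.72/18.90) = 59.99°.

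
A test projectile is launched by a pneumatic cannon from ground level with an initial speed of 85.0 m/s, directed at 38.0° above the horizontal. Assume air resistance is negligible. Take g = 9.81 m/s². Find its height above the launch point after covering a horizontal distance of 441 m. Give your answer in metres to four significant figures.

131.9 m

Components: vₓ = 85.00 cos 38.0° = 66.98 m/s, v_y0 = 85.00 sin 38.0° = 52.33 m/s.
x = vₓ t ⇒ t = 441/66.98 = 6.584 s.
Height: y = v_y0 t − ½ g t² = 52.33 × 6.584 − 4.905 × 6.584² = 344.5 − 212.6 = 131.9 m.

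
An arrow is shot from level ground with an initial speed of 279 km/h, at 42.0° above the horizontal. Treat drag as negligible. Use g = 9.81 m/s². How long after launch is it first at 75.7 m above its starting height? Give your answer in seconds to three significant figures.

1.75 s

Convert: 279 km/h = 279/3.6 = 77.50 m/s.
Resolve: vₓ = 77.50 cos 42.0° = 57.59 m/s and v_y0 = 77.50 sin 42.0° = 51.86 m/s.
Height y(t) = 51.86 t − 4.905 t² = 75.7 gives 4.905 t² − 51.86 t + 75.7 = 0.
t = [51.86 ± √(51.86² − 2·9.81·75.7)] / 9.81 = (51.86 ± 34.70) / 9.81, so t = 1.749 s or t = 8.823 s.
The first (ascending) time is 1.749 s.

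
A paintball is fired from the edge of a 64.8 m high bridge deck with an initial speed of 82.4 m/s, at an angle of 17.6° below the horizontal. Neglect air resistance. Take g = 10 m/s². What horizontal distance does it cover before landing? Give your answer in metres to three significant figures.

Components: vₓ = 82.40 cos 17.6° = 78.54 m/s, v_y0 = −24.92 m/s (downward).
With up positive and y = 0 at the ground: y(t) = 64.8 + (−24.92) t − 5.000 t². Setting y = 0 and taking the positive root: t = [−24.92 + √(24.92² + 2·10.0·64.8)] / 10.0 = (−24.92 + 43.78) / 10.0 = 1.887 s.
Horizontal distance: R = vₓ t = 78.54 × 1.887 = 148.2 m.

148 m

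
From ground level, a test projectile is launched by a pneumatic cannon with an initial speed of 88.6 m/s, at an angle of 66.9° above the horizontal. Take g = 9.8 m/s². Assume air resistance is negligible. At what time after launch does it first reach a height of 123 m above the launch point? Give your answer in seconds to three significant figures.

Horizontal component vₓ = 88.60 cos 66.9° = 34.76 m/s; vertical v_y0 = 88.60 sin 66.9° = 81.50 m/s.
Height y(t) = 81.50 t − 4.900 t² = 123 gives 4.900 t² − 81.50 t + 123 = 0.
t = [81.50 ± √(81.50² − 2·9.80·123)] / 9.80 = (81.50 ± 65.04) / 9.80, so t = 1.679 s or t = 14.95 s.
The first (ascending) time is 1.679 s.

1.68 s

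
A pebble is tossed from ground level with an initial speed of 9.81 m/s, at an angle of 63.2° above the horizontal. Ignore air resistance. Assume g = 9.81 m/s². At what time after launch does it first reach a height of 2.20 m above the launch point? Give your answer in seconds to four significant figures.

0.3025 s

Components: vₓ = 9.810 cos 63.2° = 4.423 m/s, v_y0 = 9.810 sin 63.2° = 8.756 m/s.
Require v_y0 t − ½ g t² = 2.20, i.e. 4.905 t² − 8.756 t + 2.20 = 0.
t = [8.756 ± √(8.756² − 2·9.81·2.20)] / 9.81 = (8.756 ± 5.789) / 9.81, so t = 0.3025 s or t = 1.483 s.
The first (ascending) time is 0.3025 s.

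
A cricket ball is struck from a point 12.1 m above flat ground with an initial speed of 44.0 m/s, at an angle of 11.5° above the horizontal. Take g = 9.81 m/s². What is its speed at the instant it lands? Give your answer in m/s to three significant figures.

Components: vₓ = 44.00 cos 11.5° = 43.12 m/s, v_y0 = 44.00 sin 11.5° = 8.772 m/s.
With up positive and y = 0 at the ground: y(t) = 12.1 + (8.772) t − 4.905 t². Setting y = 0 and taking the positive root: t = [8.772 + √(8.772² + 2·9.81·12.1)] / 9.81 = (8.772 + 17.73) / 9.81 = 2.702 s.
Vertical velocity at impact: v_y = v_y0 − g t = 8.772 − 9.81 × 2.702 = −17.73 m/s.
Speed: |v| = √(vₓ² + v_y²) = √(43.12² + 17.73²) = 46.62 m/s.

46.6 m/s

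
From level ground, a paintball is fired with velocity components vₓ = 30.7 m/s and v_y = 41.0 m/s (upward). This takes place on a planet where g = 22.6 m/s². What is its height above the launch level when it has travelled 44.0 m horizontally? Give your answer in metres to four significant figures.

35.55 m

x = vₓ t ⇒ t = 44.0/30.70 = 1.433 s.
Height: y = v_y0 t − ½ g t² = 41.00 × 1.433 − 11.30 × 1.433² = 58.76 − 23.21 = 35.55 m.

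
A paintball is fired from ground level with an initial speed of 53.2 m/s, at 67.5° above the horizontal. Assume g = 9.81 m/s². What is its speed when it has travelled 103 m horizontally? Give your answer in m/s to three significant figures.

20.4 m/s

Horizontal component vₓ = 53.20 cos 67.5° = 20.36 m/s; vertical v_y0 = 53.20 sin 67.5° = 49.15 m/s.
x = vₓ t ⇒ t = 103/20.36 = 5.059 s.
Vertical velocity there: v_y = v_y0 − g t = 49.15 − 9.81 × 5.059 = −0.4808 m/s.
Speed: √(vₓ² + v_y²) = √(20.36² + 0.4808²) = 20.36 m/s.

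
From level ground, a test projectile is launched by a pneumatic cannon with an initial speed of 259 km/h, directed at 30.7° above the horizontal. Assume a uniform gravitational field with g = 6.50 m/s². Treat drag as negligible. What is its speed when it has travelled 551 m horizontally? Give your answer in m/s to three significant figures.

Convert: 259 km/h = 259/3.6 = 71.94 m/s.
Components: vₓ = 71.94 cos 30.7° = 61.86 m/s, v_y0 = 71.94 sin 30.7° = 36.73 m/s.
At x = 551 m, t = x/vₓ = 551/61.86 = 8.907 s.
Vertical velocity there: v_y = v_y0 − g t = 36.73 − 6.50 × 8.907 = −21.16 m/s.
Speed: √(vₓ² + v_y²) = √(61.86² + 21.16²) = 65.38 m/s.

65.4 m/s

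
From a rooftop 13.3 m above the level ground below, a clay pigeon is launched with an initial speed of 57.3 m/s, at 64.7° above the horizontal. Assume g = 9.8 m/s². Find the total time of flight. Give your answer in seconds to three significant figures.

Components: vₓ = 57.30 cos 64.7° = 24.49 m/s, v_y0 = 57.30 sin 64.7° = 51.80 m/s.
The projectile lands when y = 13.3 + (51.80) t − ½·9.80·t² = 0. Positive root: t = (51.80 + √(51.80² + 2·9.80·13.3)) / 9.80 = (51.80 + 54.26) / 9.80 = 10.82 s.

10.8 s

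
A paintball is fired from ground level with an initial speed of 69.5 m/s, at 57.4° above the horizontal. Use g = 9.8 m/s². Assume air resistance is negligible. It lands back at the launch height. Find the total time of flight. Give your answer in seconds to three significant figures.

11.9 s

Components: vₓ = 69.50 cos 57.4° = 37.44 m/s, v_y0 = 69.50 sin 57.4° = 58.55 m/s.
Time of flight on level ground: T = 2 v_y0 / g = 2 × 58.55 / 9.80 = 11.95 s.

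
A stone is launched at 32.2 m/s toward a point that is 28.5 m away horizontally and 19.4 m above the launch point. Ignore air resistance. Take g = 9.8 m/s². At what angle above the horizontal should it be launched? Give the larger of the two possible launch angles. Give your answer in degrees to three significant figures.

Trajectory: y = x tanθ − g x² (1 + tan²θ)/(2v₀²). With x = 28.5, y = 19.4, v₀ = 32.2, g = 9.80:
3.839 tan²θ − 28.5 tanθ + (23.24) = 0.
tanθ = [28.5 ± √(28.5² − 4 × 3.839 × (23.24))] / (2 × 3.839) = (28.5 ± 21.34) / 7.677, giving tanθ = 0.9325 or 6.492.
θ = 43.00° or 81.24°; the larger is 81.24°.

81.2°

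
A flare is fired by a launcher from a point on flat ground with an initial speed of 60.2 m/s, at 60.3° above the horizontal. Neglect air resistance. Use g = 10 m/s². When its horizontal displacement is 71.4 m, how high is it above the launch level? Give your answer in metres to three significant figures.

Resolve: vₓ = 60.20 cos 60.3° = 29.83 m/s and v_y0 = 60.20 sin 60.3° = 52.29 m/s.
Time to reach x = 71.4 m: t = x/vₓ = 71.4/29.83 = 2.394 s.
Height: y = v_y0 t − ½ g t² = 52.29 × 2.394 − 5.000 × 2.394² = 125.2 − 28.65 = 96.53 m.

96.5 m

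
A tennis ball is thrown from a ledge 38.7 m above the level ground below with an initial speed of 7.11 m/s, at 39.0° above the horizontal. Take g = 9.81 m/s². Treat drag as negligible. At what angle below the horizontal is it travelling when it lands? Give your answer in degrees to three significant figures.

Horizontal component vₓ = 7.110 cos 39.0° = 5.526 m/s; vertical v_y0 = 7.110 sin 39.0° = 4.474 m/s.
Vertical motion (up positive, ground at y = 0): 4.905 t² − (4.474) t − 38.7 = 0, so t = (4.474 + √(4.474² + 2·9.81·38.7)) / 9.81 = (4.474 + 27.92) / 9.81 = 3.302 s.
At impact: v_y = v_y0 − g t = −27.92 m/s; vₓ = 5.526 m/s.
Angle below horizontal: arctan(|v_y|/vₓ) = arctan(27.92/5.526) = 78.80°.

78.8°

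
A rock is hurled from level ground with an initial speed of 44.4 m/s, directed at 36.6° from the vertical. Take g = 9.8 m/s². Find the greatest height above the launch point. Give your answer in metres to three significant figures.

Resolve: vₓ = 44.40 sin 36.6° = 26.47 m/s and v_y0 = 44.40 cos 36.6° = 35.65 m/s.
At the apex v_y = 0, so H = v_y0²/(2g) = 35.65²/19.60 = 64.83 m.

64.8 m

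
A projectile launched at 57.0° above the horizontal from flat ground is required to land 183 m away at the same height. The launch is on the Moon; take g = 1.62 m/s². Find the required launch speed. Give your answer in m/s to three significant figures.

18.0 m/s

From R = (v₀² / g) sin 2θ: v₀ = √(gR / sin 2θ).
v₀ = √(1.62 × 183 / sin 114.0°) = √(296.5 / 0.9135) = √324.52 = 18.01 m/s.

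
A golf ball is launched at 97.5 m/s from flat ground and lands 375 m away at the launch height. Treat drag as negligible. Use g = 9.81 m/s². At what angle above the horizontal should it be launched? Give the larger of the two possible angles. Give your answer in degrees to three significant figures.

From R = (v₀²/g) sin 2θ: sin 2θ = 9.81 × 375 / 9506.2 = 0.3870.
2θ = 22.77° or 180° − 22.77° = 157.2°, so θ = 11.38° or 78.62°.
The larger angle is 78.62°.

78.6°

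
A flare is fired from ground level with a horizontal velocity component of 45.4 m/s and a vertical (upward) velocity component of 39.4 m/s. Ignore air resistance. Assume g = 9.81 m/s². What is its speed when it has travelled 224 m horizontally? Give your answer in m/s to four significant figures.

Time to reach x = 224 m: t = x/vₓ = 224/45.40 = 4.934 s.
Vertical velocity there: v_y = v_y0 − g t = 39.40 − 9.81 × 4.934 = −9.002 m/s.
Speed: √(vₓ² + v_y²) = √(45.40² + 9.002²) = 46.28 m/s.

46.28 m/s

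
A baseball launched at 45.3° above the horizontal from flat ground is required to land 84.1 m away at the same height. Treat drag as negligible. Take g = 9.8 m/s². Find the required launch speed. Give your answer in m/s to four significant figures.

From R = (v₀² / g) sin 2θ: v₀ = √(gR / sin 2θ).
v₀ = √(9.80 × 84.1 / sin 90.60°) = √(824.2 / 0.9999) = √824.23 = 28.71 m/s.

28.71 m/s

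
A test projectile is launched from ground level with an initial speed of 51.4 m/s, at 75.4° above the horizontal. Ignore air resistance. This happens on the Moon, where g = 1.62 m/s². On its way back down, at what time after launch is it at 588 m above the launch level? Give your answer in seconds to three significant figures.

45.4 s

Horizontal component vₓ = 51.40 cos 75.4° = 12.96 m/s; vertical v_y0 = 51.40 sin 75.4° = 49.74 m/s.
Require v_y0 t − ½ g t² = 588, i.e. 0.8100 t² − 49.74 t + 588 = 0.
t = [49.74 ± √(49.74² − 2·1.62·588)] / 1.62 = (49.74 ± 23.85) / 1.62, so t = 15.98 s or t = 45.43 s.
The descending-branch root is 45.43 s.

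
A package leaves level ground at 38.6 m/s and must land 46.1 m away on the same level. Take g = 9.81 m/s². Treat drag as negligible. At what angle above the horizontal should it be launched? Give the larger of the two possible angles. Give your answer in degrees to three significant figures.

From R = (v₀²/g) sin 2θ: sin 2θ = 9.81 × 46.1 / 1490.0 = 0.3035.
2θ = 17.67° or 180° − 17.67° = 162.3°, so θ = 8.835° or 81.17°.
The larger angle is 81.17°.

81.2°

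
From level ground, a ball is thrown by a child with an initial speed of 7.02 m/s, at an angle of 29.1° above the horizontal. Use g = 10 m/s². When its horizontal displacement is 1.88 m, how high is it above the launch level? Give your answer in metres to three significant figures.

0.577 m

Components: vₓ = 7.020 cos 29.1° = 6.134 m/s, v_y0 = 7.020 sin 29.1° = 3.414 m/s.
x = vₓ t ⇒ t = 1.88/6.134 = 0.3065 s.
Height: y = v_y0 t − ½ g t² = 3.414 × 0.3065 − 5.000 × 0.3065² = 1.046 − 0.4697 = 0.5767 m.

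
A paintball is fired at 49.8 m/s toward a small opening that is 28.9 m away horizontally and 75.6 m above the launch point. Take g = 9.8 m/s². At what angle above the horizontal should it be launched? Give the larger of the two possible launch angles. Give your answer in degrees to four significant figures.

85.98°

Trajectory: y = x tanθ − g x² (1 + tan²θ)/(2v₀²). With x = 28.9, y = 75.6, v₀ = 49.8, g = 9.80:
1.650 tan²θ − 28.9 tanθ + (77.25) = 0.
tanθ = [28.9 ± √(28.9² − 4 × 1.650 × (77.25))] / (2 × 1.650) = (28.9 ± 18.04) / 3.300, giving tanθ = 3.292 or 14.22.
θ = 73.10° or 85.98°; the larger is 85.98°.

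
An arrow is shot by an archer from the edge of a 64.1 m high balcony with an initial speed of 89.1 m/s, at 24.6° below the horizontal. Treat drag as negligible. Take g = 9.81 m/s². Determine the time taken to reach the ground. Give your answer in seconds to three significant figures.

Horizontal component vₓ = 89.10 cos 24.6° = 81.01 m/s; vertical v_y0 = −37.09 m/s (downward).
The projectile lands when y = 64.1 + (−37.09) t − ½·9.81·t² = 0. Positive root: t = (−37.09 + √(37.09² + 2·9.81·64.1)) / 9.81 = (−37.09 + 51.32) / 9.81 = 1.450 s.

1.45 s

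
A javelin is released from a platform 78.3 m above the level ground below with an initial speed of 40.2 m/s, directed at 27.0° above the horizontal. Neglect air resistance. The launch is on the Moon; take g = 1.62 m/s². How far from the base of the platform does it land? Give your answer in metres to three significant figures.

Horizontal component vₓ = 40.20 cos 27.0° = 35.82 m/s; vertical v_y0 = 40.20 sin 27.0° = 18.25 m/s.
The projectile lands when y = 78.3 + (18.25) t − ½·1.62·t² = 0. Positive root: t = (18.25 + √(18.25² + 2·1.62·78.3)) / 1.62 = (18.25 + 24.22) / 1.62 = 26.22 s.
Horizontal distance: R = vₓ t = 35.82 × 26.22 = 939.1 m.

939 m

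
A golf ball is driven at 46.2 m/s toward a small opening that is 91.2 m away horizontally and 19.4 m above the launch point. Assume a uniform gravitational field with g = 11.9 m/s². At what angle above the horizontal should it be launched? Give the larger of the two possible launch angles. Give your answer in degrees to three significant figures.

73.6°

Trajectory: y = x tanθ − g x² (1 + tan²θ)/(2v₀²). With x = 91.2, y = 19.4, v₀ = 46.2, g = 11.9:
23.19 tan²θ − 91.2 tanθ + (42.59) = 0.
tanθ = [91.2 ± √(91.2² − 4 × 23.19 × (42.59))] / (2 × 23.19) = (91.2 ± 66.09) / 46.37, giving tanθ = 0.5415 or 3.392.
θ = 28.44° or 73.57°; the larger is 73.57°.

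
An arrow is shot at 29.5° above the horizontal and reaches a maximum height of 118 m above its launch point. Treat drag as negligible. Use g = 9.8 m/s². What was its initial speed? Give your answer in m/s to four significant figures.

At the peak v_y = 0, so v_y0 = √(2gH) = √(2 × 9.80 × 118) = 48.09 m/s.
v_y0 = v₀ sin θ ⇒ v₀ = 48.09 / sin 29.5° = 97.66 m/s.

97.66 m/s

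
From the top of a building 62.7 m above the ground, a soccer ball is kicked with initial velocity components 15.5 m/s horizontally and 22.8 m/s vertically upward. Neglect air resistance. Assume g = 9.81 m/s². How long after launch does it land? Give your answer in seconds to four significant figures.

The projectile lands when y = 62.7 + (22.80) t − ½·9.81·t² = 0. Positive root: t = (22.80 + √(22.80² + 2·9.81·62.7)) / 9.81 = (22.80 + 41.83) / 9.81 = 6.588 s.

6.588 s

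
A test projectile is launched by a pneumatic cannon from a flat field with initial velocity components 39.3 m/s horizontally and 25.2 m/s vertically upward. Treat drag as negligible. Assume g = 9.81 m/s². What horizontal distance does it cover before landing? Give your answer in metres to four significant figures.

Time aloft: T = 2 v_y0 / g = 2 × 25.20 / 9.81 = 5.138 s.
Range: R = vₓ T = 39.30 × 5.138 = 201.9 m.

201.9 m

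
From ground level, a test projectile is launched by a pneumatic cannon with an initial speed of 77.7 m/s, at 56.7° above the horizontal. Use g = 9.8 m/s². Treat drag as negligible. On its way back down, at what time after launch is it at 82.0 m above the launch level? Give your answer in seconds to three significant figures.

Horizontal component vₓ = 77.70 cos 56.7° = 42.66 m/s; vertical v_y0 = 77.70 sin 56.7° = 64.94 m/s.
Height y(t) = 64.94 t − 4.900 t² = 82.0 gives 4.900 t² − 64.94 t + 82.0 = 0.
Quadratic formula: t = (64.94 ± √2610.3) / 9.80 = (64.94 ± 51.09) / 9.80 → t = 1.413 s or 11.84 s.
The descending-branch root is 11.84 s.

11.8 s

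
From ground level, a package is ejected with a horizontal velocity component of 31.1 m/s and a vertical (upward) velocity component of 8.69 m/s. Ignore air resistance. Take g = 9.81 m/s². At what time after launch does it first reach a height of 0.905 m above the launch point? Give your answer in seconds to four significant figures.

Set y = v_y0 t − ½ g t² = 0.905: 4.905 t² − 8.690 t + 0.905 = 0.
t = [8.690 ± √(8.690² − 2·9.81·0.905)] / 9.81 = (8.690 ± 7.600) / 9.81, so t = 0.1111 s or t = 1.661 s.
The first (ascending) time is 0.1111 s.

0.1111 s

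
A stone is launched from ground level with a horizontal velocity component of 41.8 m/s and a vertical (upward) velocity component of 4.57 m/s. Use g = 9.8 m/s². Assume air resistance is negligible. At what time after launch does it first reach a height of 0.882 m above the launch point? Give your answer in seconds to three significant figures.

Set y = v_y0 t − ½ g t² = 0.882: 4.900 t² − 4.570 t + 0.882 = 0.
t = [4.570 ± √(4.570² − 2·9.80·0.882)] / 9.80 = (4.570 ± 1.897) / 9.80, so t = 0.2728 s or t = 0.6599 s.
The first (ascending) time is 0.2728 s.

0.273 s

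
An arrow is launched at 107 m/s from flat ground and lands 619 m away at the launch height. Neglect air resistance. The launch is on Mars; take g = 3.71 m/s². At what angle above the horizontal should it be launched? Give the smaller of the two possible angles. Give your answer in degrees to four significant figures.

5.786°

Level-ground range R = v₀² sin(2θ)/g ⇒ sin(2θ) = gR/v₀² = 3.71 × 619 / 107² = 0.2006.
2θ = 11.57° or 180° − 11.57° = 168.4°, so θ = 5.786° or 84.21°.
The smaller angle is 5.786°.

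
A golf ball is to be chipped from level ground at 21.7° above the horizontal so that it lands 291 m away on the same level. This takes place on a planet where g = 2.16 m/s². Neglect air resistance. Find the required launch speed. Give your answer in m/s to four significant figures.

30.25 m/s

On level ground R = v₀² sin 2θ / g ⇒ v₀ = √(gR / sin 2θ).
v₀ = √(2.16 × 291 / sin 43.40°) = √(628.6 / 0.6871) = √914.82 = 30.25 m/s.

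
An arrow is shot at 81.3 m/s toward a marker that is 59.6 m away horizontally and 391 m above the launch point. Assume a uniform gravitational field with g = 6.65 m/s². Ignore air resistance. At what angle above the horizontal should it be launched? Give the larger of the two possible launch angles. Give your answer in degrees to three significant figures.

Trajectory: y = x tanθ − g x² (1 + tan²θ)/(2v₀²). With x = 59.6, y = 391, v₀ = 81.3, g = 6.65:
1.787 tan²θ − 59.6 tanθ + (392.8) = 0.
tanθ = [59.6 ± √(59.6² − 4 × 1.787 × (392.8))] / (2 × 1.787) = (59.6 ± 27.29) / 3.574, giving tanθ = 9.041 or 24.31.
θ = 83.69° or 87.64°; the larger is 87.64°.

87.6°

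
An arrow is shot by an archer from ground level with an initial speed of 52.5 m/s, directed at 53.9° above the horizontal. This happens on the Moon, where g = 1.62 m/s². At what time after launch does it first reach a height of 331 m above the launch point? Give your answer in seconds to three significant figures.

9.54 s

vₓ = 52.50 cos 53.9° = 30.93 m/s; v_y0 = 52.50 sin 53.9° = 42.42 m/s.
Height y(t) = 42.42 t − 0.8100 t² = 331 gives 0.8100 t² − 42.42 t + 331 = 0.
t = [42.42 ± √(42.42² − 2·1.62·331)] / 1.62 = (42.42 ± 26.96) / 1.62, so t = 9.541 s or t = 42.83 s.
The first (ascending) time is 9.541 s.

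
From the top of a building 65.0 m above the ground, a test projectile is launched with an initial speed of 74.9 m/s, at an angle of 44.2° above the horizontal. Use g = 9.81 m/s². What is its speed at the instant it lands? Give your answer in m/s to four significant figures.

Horizontal component vₓ = 74.90 cos 44.2° = 53.70 m/s; vertical v_y0 = 74.90 sin 44.2° = 52.22 m/s.
With up positive and y = 0 at the ground: y(t) = 65.0 + (52.22) t − 4.905 t². Setting y = 0 and taking the positive root: t = [52.22 + √(52.22² + 2·9.81·65.0)] / 9.81 = (52.22 + 63.26) / 9.81 = 11.77 s.
Vertical velocity at impact: v_y = v_y0 − g t = 52.22 − 9.81 × 11.77 = −63.26 m/s.
Speed: |v| = √(vₓ² + v_y²) = √(53.70² + 63.26²) = 82.98 m/s.

82.98 m/s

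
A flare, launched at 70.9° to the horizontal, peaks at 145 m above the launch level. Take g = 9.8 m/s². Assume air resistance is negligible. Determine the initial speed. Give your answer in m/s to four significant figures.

At the peak v_y = 0, so v_y0 = √(2gH) = √(2 × 9.80 × 145) = 53.31 m/s.
v_y0 = v₀ sin θ ⇒ v₀ = 53.31 / sin 70.9° = 56.42 m/s.

56.42 m/s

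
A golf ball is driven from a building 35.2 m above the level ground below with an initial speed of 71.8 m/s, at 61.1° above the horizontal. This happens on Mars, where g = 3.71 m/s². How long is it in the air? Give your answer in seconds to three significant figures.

Horizontal component vₓ = 71.80 cos 61.1° = 34.70 m/s; vertical v_y0 = 71.80 sin 61.1° = 62.86 m/s.
The projectile lands when y = 35.2 + (62.86) t − ½·3.71·t² = 0. Positive root: t = (62.86 + √(62.86² + 2·3.71·35.2)) / 3.71 = (62.86 + 64.90) / 3.71 = 34.44 s.

34.4 s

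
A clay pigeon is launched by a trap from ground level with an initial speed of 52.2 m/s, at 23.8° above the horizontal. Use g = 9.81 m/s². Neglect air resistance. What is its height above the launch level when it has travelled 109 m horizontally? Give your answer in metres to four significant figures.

22.53 m

Resolve: vₓ = 52.20 cos 23.8° = 47.76 m/s and v_y0 = 52.20 sin 23.8° = 21.07 m/s.
x = vₓ t ⇒ t = 109/47.76 = 2.282 s.
Height: y = v_y0 t − ½ g t² = 21.07 × 2.282 − 4.905 × 2.282² = 48.07 − 25.55 = 22.53 m.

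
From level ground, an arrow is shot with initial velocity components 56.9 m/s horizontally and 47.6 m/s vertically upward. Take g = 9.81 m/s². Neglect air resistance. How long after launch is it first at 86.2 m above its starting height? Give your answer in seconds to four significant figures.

Height y(t) = 47.60 t − 4.905 t² = 86.2 gives 4.905 t² − 47.60 t + 86.2 = 0.
t = [47.60 ± √(47.60² − 2·9.81·86.2)] / 9.81 = (47.60 ± 23.97) / 9.81, so t = 2.409 s or t = 7.296 s.
The first (ascending) time is 2.409 s.

2.409 s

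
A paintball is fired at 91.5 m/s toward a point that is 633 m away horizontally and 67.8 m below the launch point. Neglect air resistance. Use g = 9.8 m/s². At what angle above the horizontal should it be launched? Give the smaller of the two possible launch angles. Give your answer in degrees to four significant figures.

16.48°

Trajectory: y = x tanθ − g x² (1 + tan²θ)/(2v₀²). With x = 633, y = −67.8, v₀ = 91.5, g = 9.80:
234.5 tan²θ − 633 tanθ + (166.7) = 0.
tanθ = [633 ± √(633² − 4 × 234.5 × (166.7))] / (2 × 234.5) = (633 ± 494.3) / 469.0, giving tanθ = 0.2958 or 2.403.
θ = 16.48° or 67.41°; the smaller is 16.48°.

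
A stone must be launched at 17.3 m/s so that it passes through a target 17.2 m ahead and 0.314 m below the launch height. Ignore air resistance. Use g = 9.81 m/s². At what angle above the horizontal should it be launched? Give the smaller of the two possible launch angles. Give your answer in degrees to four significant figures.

Trajectory: y = x tanθ − g x² (1 + tan²θ)/(2v₀²). With x = 17.2, y = −0.314, v₀ = 17.3, g = 9.81:
4.848 tan²θ − 17.2 tanθ + (4.534) = 0.
tanθ = [17.2 ± √(17.2² − 4 × 4.848 × (4.534))] / (2 × 4.848) = (17.2 ± 14.42) / 9.697, giving tanθ = 0.2868 or 3.261.
θ = 16.00° or 72.95°; the smaller is 16.00°.

16.00°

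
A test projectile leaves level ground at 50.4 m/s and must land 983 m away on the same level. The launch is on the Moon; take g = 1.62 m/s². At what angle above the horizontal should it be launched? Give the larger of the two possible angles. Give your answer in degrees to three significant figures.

70.6°

From R = (v₀²/g) sin 2θ: sin 2θ = 1.62 × 983 / 2540.2 = 0.6269.
2θ = 38.82° or 180° − 38.82° = 141.2°, so θ = 19.41° or 70.59°.
The larger angle is 70.59°.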